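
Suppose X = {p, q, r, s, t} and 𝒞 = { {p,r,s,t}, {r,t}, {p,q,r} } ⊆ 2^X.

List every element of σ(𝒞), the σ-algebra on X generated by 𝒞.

|σ(𝒞)| = 32.  σ(𝒞) = { {}, {p}, {q}, {r}, {s}, {t}, {p,q}, {p,r}, {p,s}, {p,t}, {q,r}, {q,s}, {q,t}, {r,s}, {r,t}, {s,t}, {p,q,r}, {p,q,s}, {p,q,t}, {p,r,s}, {p,r,t}, {p,s,t}, {q,r,s}, {q,r,t}, {q,s,t}, {r,s,t}, {p,q,r,s}, {p,q,r,t}, {p,q,s,t}, {p,r,s,t}, {q,r,s,t}, X }

Trace:
Initial family (5 sets): { {}, {r,t}, {p,q,r}, {p,r,s,t}, X }.
Round 1 adds 4:
  {q}  = complement {p,r,s,t}
  {s,t}  = complement {p,q,r}
  {p,q,s}  = complement {r,t}
  {p,q,r,t}  = {p,q,r} ∪ {r,t}
Round 2 (6 new):
  {s}  = complement {p,q,r,t}
  {q,r,t}  = {q} ∪ {r,t}
  {q,s,t}  = {q} ∪ {s,t}
  {r,s,t}  = {s,t} ∪ {r,t}
  {p,q,r,s}  = {p,q,r} ∪ {p,q,s}
  {p,q,s,t}  = {p,q,s} ∪ {s,t}
Round 3: +7 →
  {r}  = complement {p,q,s,t}
  {t}  = complement {p,q,r,s}
  {p,q}  = complement {r,s,t}
  {p,r}  = complement {q,s,t}
  {p,s}  = complement {q,r,t}
  {q,s}  = {s} ∪ {q}
  {q,r,s,t}  = {s,t} ∪ {q,r,t}
Round 4 adds 9:
  {p}  = complement {q,r,s,t}
  {q,r}  = {q} ∪ {r}
  {q,t}  = {q} ∪ {t}
  {r,s}  = {r} ∪ {s}
  {p,q,t}  = {p,q} ∪ {t}
  {p,r,s}  = {p,s} ∪ {p,r}
  {p,r,t}  = complement {q,s}
  {p,s,t}  = {s,t} ∪ {p,s}
  {q,r,s}  = {q,s} ∪ {r}
Round 5: 1 new —
  {p,t}  = complement {q,r,s}
Round 6: already closed under ᶜ and ∪.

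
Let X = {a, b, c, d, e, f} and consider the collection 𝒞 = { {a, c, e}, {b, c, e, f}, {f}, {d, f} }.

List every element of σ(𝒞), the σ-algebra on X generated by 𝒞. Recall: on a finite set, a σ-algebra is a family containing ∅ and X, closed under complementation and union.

Seed the family with 𝒞 together with ∅ and X: { {}, {f}, {d, f}, {a, c, e}, {b, c, e, f}, X }.
Step 1 adds 8:
  {a, d}  = complement {b, c, e, f}
  {b, d, f}  = complement {a, c, e}
  {a, b, c, e}  = complement {d, f}
  {a, c, e, f}  = {a, c, e} ∪ {f}
  {a, b, c, d, e}  = complement {f}
  {a, b, c, e, f}  = {a, c, e} ∪ {b, c, e, f}
  {a, c, d, e, f}  = {a, c, e} ∪ {d, f}
  {b, c, d, e, f}  = {d, f} ∪ {b, c, e, f}
  (now 14)
Step 2: 7 new —
  {a}  = complement {b, c, d, e, f}
  {b}  = complement {a, c, d, e, f}
  {d}  = complement {a, b, c, e, f}
  {b, d}  = complement {a, c, e, f}
  {a, d, f}  = {f} ∪ {a, d}
  {a, b, d, f}  = {b, d, f} ∪ {a, d}
  {a, c, d, e}  = {a, c, e} ∪ {a, d}
  (now 21)
Step 3 adds 6:
  {a, b}  = {b} ∪ {a}
  {a, f}  = {f} ∪ {a}
  {b, f}  = complement {a, c, d, e}
  {c, e}  = complement {a, b, d, f}
  {a, b, d}  = {b} ∪ {a, d}
  {b, c, e}  = complement {a, d, f}
  (now 27)
Step 4 adds 5:
  {a, b, f}  = {a, b} ∪ {a, f}
  {c, d, e}  = {d} ∪ {c, e}
  {c, e, f}  = complement {a, b, d}
  {b, c, d, e}  = complement {a, f}
  {c, d, e, f}  = complement {a, b}
  (now 32)
Step 5: already closed under ᶜ and ∪.

Hence σ(𝒞) has 32 members: { {}, {a}, {b}, {d}, {f}, {a, b}, {a, d}, {a, f}, {b, d}, {b, f}, {c, e}, {d, f}, {a, b, d}, {a, b, f}, {a, c, e}, {a, d, f}, {b, c, e}, {b, d, f}, {c, d, e}, {c, e, f}, {a, b, c, e}, {a, b, d, f}, {a, c, d, e}, {a, c, e, f}, {b, c, d, e}, {b, c, e, f}, {c, d, e, f}, {a, b, c, d, e}, {a, b, c, e, f}, {a, c, d, e, f}, {b, c, d, e, f}, X }.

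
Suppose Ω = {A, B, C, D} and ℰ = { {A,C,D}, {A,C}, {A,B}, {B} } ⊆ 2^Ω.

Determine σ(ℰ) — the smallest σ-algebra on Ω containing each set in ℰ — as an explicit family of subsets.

Take S₀ = ℰ ∪ {∅, Ω} = { ∅, {B}, {A,B}, {A,C}, {A,C,D}, Ω }.
Step 1: 3 new —
  {B,D}  = ᶜ of {A,C}
  {C,D}  = ᶜ of {A,B}
  {A,B,C}  = {A,B} ∪ {A,C}
  (now 9)
Step 2: 3 new —
  {D}  = ᶜ of {A,B,C}
  {A,B,D}  = {A,B} ∪ {B,D}
  {B,C,D}  = {C,D} ∪ {B}
  (now 12)
Step 3: 2 new —
  {A}  = ᶜ of {B,C,D}
  {C}  = ᶜ of {A,B,D}
  (now 14)
Step 4 adds 2:
  {A,D}  = {D} ∪ {A}
  {B,C}  = {C} ∪ {B}
  (now 16)
After Step 5 the family is unchanged; done.

σ(ℰ) = { ∅, {A}, {B}, {C}, {D}, {A,B}, {A,C}, {A,D}, {B,C}, {B,D}, {C,D}, {A,B,C}, {A,B,D}, {A,C,D}, {B,C,D}, Ω }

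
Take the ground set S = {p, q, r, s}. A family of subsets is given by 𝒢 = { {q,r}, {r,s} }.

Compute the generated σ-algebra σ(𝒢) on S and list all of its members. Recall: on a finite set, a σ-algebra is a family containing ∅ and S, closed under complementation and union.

σ(𝒢) = { ∅, {p}, {q}, {r}, {s}, {p,q}, {p,r}, {p,s}, {q,r}, {q,s}, {r,s}, {p,q,r}, {p,q,s}, {p,r,s}, {q,r,s}, S }

Trace:
Begin from { ∅, {q,r}, {r,s}, S } (that is, 𝒢 plus ∅ and S).
Round 1: 3 new —
  {p,q}  = ᶜ of {r,s}
  {p,s}  = ᶜ of {q,r}
  {q,r,s}  = {r,s} ∪ {q,r}
  [7 total]
Round 2. New:
  {p}  = ᶜ of {q,r,s}
  {p,q,r}  = {q,r} ∪ {p,q}
  {p,q,s}  = {p,s} ∪ {p,q}
  {p,r,s}  = {r,s} ∪ {p,s}
  [11 total]
Round 3 (3 new):
  {q}  = ᶜ of {p,r,s}
  {r}  = ᶜ of {p,q,s}
  {s}  = ᶜ of {p,q,r}
  [14 total]
Round 4. New:
  {p,r}  = {r} ∪ {p}
  {q,s}  = {s} ∪ {q}
  [16 total]
Round 5: stable.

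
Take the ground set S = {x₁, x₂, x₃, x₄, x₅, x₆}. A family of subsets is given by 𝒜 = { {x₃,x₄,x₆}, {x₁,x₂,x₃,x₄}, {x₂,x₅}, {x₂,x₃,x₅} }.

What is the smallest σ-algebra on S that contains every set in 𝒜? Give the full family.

σ(𝒜) (64 sets): { ∅, {x₁}, {x₂}, {x₃}, {x₄}, {x₅}, {x₆}, {x₁,x₂}, {x₁,x₃}, {x₁,x₄}, {x₁,x₅}, {x₁,x₆}, {x₂,x₃}, {x₂,x₄}, {x₂,x₅}, {x₂,x₆}, {x₃,x₄}, {x₃,x₅}, {x₃,x₆}, {x₄,x₅}, {x₄,x₆}, {x₅,x₆}, {x₁,x₂,x₃}, {x₁,x₂,x₄}, {x₁,x₂,x₅}, {x₁,x₂,x₆}, {x₁,x₃,x₄}, {x₁,x₃,x₅}, {x₁,x₃,x₆}, {x₁,x₄,x₅}, {x₁,x₄,x₆}, {x₁,x₅,x₆}, {x₂,x₃,x₄}, {x₂,x₃,x₅}, {x₂,x₃,x₆}, {x₂,x₄,x₅}, {x₂,x₄,x₆}, {x₂,x₅,x₆}, {x₃,x₄,x₅}, {x₃,x₄,x₆}, {x₃,x₅,x₆}, {x₄,x₅,x₆}, {x₁,x₂,x₃,x₄}, {x₁,x₂,x₃,x₅}, {x₁,x₂,x₃,x₆}, {x₁,x₂,x₄,x₅}, {x₁,x₂,x₄,x₆}, {x₁,x₂,x₅,x₆}, {x₁,x₃,x₄,x₅}, {x₁,x₃,x₄,x₆}, {x₁,x₃,x₅,x₆}, {x₁,x₄,x₅,x₆}, {x₂,x₃,x₄,x₅}, {x₂,x₃,x₄,x₆}, {x₂,x₃,x₅,x₆}, {x₂,x₄,x₅,x₆}, {x₃,x₄,x₅,x₆}, {x₁,x₂,x₃,x₄,x₅}, {x₁,x₂,x₃,x₄,x₆}, {x₁,x₂,x₃,x₅,x₆}, {x₁,x₂,x₄,x₅,x₆}, {x₁,x₃,x₄,x₅,x₆}, {x₂,x₃,x₄,x₅,x₆}, S }

Check:
Start: 𝒜 ∪ {∅, S} = { ∅, {x₂,x₅}, {x₂,x₃,x₅}, {x₃,x₄,x₆}, {x₁,x₂,x₃,x₄}, S }.
Iteration 1: +7 →
  {x₅,x₆}  = complement {x₁,x₂,x₃,x₄}
  {x₁,x₂,x₅}  = complement {x₃,x₄,x₆}
  {x₁,x₄,x₆}  = complement {x₂,x₃,x₅}
  {x₁,x₃,x₄,x₆}  = complement {x₂,x₅}
  {x₁,x₂,x₃,x₄,x₅}  = {x₂,x₅} ∪ {x₁,x₂,x₃,x₄}
  {x₁,x₂,x₃,x₄,x₆}  = {x₃,x₄,x₆} ∪ {x₁,x₂,x₃,x₄}
  {x₂,x₃,x₄,x₅,x₆}  = {x₂,x₅} ∪ {x₃,x₄,x₆}
Iteration 2 (11 new):
  {x₁}  = complement {x₂,x₃,x₄,x₅,x₆}
  {x₅}  = complement {x₁,x₂,x₃,x₄,x₆}
  {x₆}  = complement {x₁,x₂,x₃,x₄,x₅}
  {x₂,x₅,x₆}  = {x₂,x₅} ∪ {x₅,x₆}
  {x₁,x₂,x₃,x₅}  = {x₁,x₂,x₅} ∪ {x₂,x₃,x₅}
  {x₁,x₂,x₅,x₆}  = {x₅,x₆} ∪ {x₁,x₂,x₅}
  {x₁,x₄,x₅,x₆}  = {x₅,x₆} ∪ {x₁,x₄,x₆}
  {x₂,x₃,x₅,x₆}  = {x₅,x₆} ∪ {x₂,x₃,x₅}
  {x₃,x₄,x₅,x₆}  = {x₅,x₆} ∪ {x₃,x₄,x₆}
  {x₁,x₂,x₄,x₅,x₆}  = {x₂,x₅} ∪ {x₁,x₄,x₆}
  {x₁,x₃,x₄,x₅,x₆}  = {x₅,x₆} ∪ {x₁,x₃,x₄,x₆}
Iteration 3. New:
  {x₂}  = complement {x₁,x₃,x₄,x₅,x₆}
  {x₃}  = complement {x₁,x₂,x₄,x₅,x₆}
  {x₁,x₂}  = complement {x₃,x₄,x₅,x₆}
  {x₁,x₄}  = complement {x₂,x₃,x₅,x₆}
  {x₁,x₅}  = {x₅} ∪ {x₁}
  {x₁,x₆}  = {x₆} ∪ {x₁}
  {x₂,x₃}  = complement {x₁,x₄,x₅,x₆}
  {x₃,x₄}  = complement {x₁,x₂,x₅,x₆}
  {x₄,x₆}  = complement {x₁,x₂,x₃,x₅}
  {x₁,x₃,x₄}  = complement {x₂,x₅,x₆}
  {x₁,x₅,x₆}  = {x₅,x₆} ∪ {x₁}
  {x₁,x₂,x₃,x₅,x₆}  = {x₅,x₆} ∪ {x₁,x₂,x₃,x₅}
Iteration 4. New:
  {x₄}  = complement {x₁,x₂,x₃,x₅,x₆}
  {x₁,x₃}  = {x₃} ∪ {x₁}
  {x₂,x₆}  = {x₂} ∪ {x₆}
  {x₃,x₅}  = {x₅} ∪ {x₃}
  {x₃,x₆}  = {x₆} ∪ {x₃}
  {x₁,x₂,x₃}  = {x₁,x₂} ∪ {x₃}
  {x₁,x₂,x₄}  = {x₁,x₂} ∪ {x₁,x₄}
  {x₁,x₂,x₆}  = {x₁,x₂} ∪ {x₁,x₆}
  {x₁,x₃,x₅}  = {x₃} ∪ {x₁,x₅}
  {x₁,x₃,x₆}  = {x₁,x₆} ∪ {x₃}
  {x₁,x₄,x₅}  = {x₅} ∪ {x₁,x₄}
  {x₂,x₃,x₄}  = complement {x₁,x₅,x₆}
  {x₂,x₃,x₆}  = {x₆} ∪ {x₂,x₃}
  {x₂,x₄,x₆}  = {x₂} ∪ {x₄,x₆}
  {x₃,x₄,x₅}  = {x₃,x₄} ∪ {x₅}
  {x₃,x₅,x₆}  = {x₅,x₆} ∪ {x₃}
  {x₄,x₅,x₆}  = {x₅,x₆} ∪ {x₄,x₆}
  {x₁,x₂,x₃,x₆}  = {x₁,x₆} ∪ {x₂,x₃}
  {x₁,x₂,x₄,x₅}  = {x₂,x₅} ∪ {x₁,x₄}
  {x₁,x₂,x₄,x₆}  = {x₁,x₂} ∪ {x₁,x₄,x₆}
  {x₁,x₃,x₄,x₅}  = {x₃,x₄} ∪ {x₁,x₅}
  {x₁,x₃,x₅,x₆}  = {x₃} ∪ {x₁,x₅,x₆}
  {x₂,x₃,x₄,x₅}  = complement {x₁,x₆}
  {x₂,x₃,x₄,x₆}  = complement {x₁,x₅}
  {x₂,x₄,x₅,x₆}  = {x₂,x₅} ∪ {x₄,x₆}
Iteration 5 (3 new):
  {x₂,x₄}  = complement {x₁,x₃,x₅,x₆}
  {x₄,x₅}  = complement {x₁,x₂,x₃,x₆}
  {x₂,x₄,x₅}  = complement {x₁,x₃,x₆}
Iteration 6: already closed under ᶜ and ∪.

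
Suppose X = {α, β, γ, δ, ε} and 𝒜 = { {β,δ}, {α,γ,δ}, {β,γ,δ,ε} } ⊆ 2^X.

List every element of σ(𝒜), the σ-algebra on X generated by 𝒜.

σ(𝒜) (32 sets): { ∅, {α}, {β}, {γ}, {δ}, {ε}, {α,β}, {α,γ}, {α,δ}, {α,ε}, {β,γ}, {β,δ}, {β,ε}, {γ,δ}, {γ,ε}, {δ,ε}, {α,β,γ}, {α,β,δ}, {α,β,ε}, {α,γ,δ}, {α,γ,ε}, {α,δ,ε}, {β,γ,δ}, {β,γ,ε}, {β,δ,ε}, {γ,δ,ε}, {α,β,γ,δ}, {α,β,γ,ε}, {α,β,δ,ε}, {α,γ,δ,ε}, {β,γ,δ,ε}, X }

Derivation:
Take S₀ = 𝒜 ∪ {∅, X} = { ∅, {β,δ}, {α,γ,δ}, {β,γ,δ,ε}, X }.
Round 1: +4 →
  {α}  = X∖{β,γ,δ,ε}
  {β,ε}  = X∖{α,γ,δ}
  {α,γ,ε}  = X∖{β,δ}
  {α,β,γ,δ}  = {α,γ,δ} ∪ {β,δ}
  — 9 sets.
Round 2: +6 →
  {ε}  = X∖{α,β,γ,δ}
  {α,β,δ}  = {β,δ} ∪ {α}
  {α,β,ε}  = {β,ε} ∪ {α}
  {β,δ,ε}  = {β,ε} ∪ {β,δ}
  {α,β,γ,ε}  = {β,ε} ∪ {α,γ,ε}
  {α,γ,δ,ε}  = {α,γ,ε} ∪ {α,γ,δ}
  — 15 sets.
Round 3. New:
  {β}  = X∖{α,γ,δ,ε}
  {δ}  = X∖{α,β,γ,ε}
  {α,γ}  = X∖{β,δ,ε}
  {α,ε}  = {ε} ∪ {α}
  {γ,δ}  = X∖{α,β,ε}
  {γ,ε}  = X∖{α,β,δ}
  {α,β,δ,ε}  = {β,ε} ∪ {α,β,δ}
  — 22 sets.
Round 4 adds 9:
  {γ}  = X∖{α,β,δ,ε}
  {α,β}  = {β} ∪ {α}
  {α,δ}  = {δ} ∪ {α}
  {δ,ε}  = {ε} ∪ {δ}
  {α,β,γ}  = {β} ∪ {α,γ}
  {α,δ,ε}  = {α,ε} ∪ {δ}
  {β,γ,δ}  = X∖{α,ε}
  {β,γ,ε}  = {β,ε} ∪ {γ,ε}
  {γ,δ,ε}  = {γ,δ} ∪ {γ,ε}
  — 31 sets.
Round 5. New:
  {β,γ}  = X∖{α,δ,ε}
  — 32 sets.
After Round 6 the family is unchanged; done.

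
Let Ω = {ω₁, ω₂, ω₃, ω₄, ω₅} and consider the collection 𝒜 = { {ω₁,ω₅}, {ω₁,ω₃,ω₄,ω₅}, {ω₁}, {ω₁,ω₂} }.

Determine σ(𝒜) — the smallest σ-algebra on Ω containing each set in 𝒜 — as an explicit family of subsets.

σ(𝒜) = { {}, {ω₁}, {ω₂}, {ω₅}, {ω₁,ω₂}, {ω₁,ω₅}, {ω₂,ω₅}, {ω₃,ω₄}, {ω₁,ω₂,ω₅}, {ω₁,ω₃,ω₄}, {ω₂,ω₃,ω₄}, {ω₃,ω₄,ω₅}, {ω₁,ω₂,ω₃,ω₄}, {ω₁,ω₃,ω₄,ω₅}, {ω₂,ω₃,ω₄,ω₅}, Ω }

Working:
Seed the family with 𝒜 together with ∅ and Ω: { {}, {ω₁}, {ω₁,ω₂}, {ω₁,ω₅}, {ω₁,ω₃,ω₄,ω₅}, Ω }.
Step 1: +5 →
  {ω₂}  = ᶜ of {ω₁,ω₃,ω₄,ω₅}
  {ω₁,ω₂,ω₅}  = {ω₁,ω₂} ∪ {ω₁,ω₅}
  {ω₂,ω₃,ω₄}  = ᶜ of {ω₁,ω₅}
  {ω₃,ω₄,ω₅}  = ᶜ of {ω₁,ω₂}
  {ω₂,ω₃,ω₄,ω₅}  = ᶜ of {ω₁}
  |family| = 11
Step 2 adds 2:
  {ω₃,ω₄}  = ᶜ of {ω₁,ω₂,ω₅}
  {ω₁,ω₂,ω₃,ω₄}  = {ω₂,ω₃,ω₄} ∪ {ω₁,ω₂}
  |family| = 13
Step 3: 2 new —
  {ω₅}  = ᶜ of {ω₁,ω₂,ω₃,ω₄}
  {ω₁,ω₃,ω₄}  = {ω₃,ω₄} ∪ {ω₁}
  |family| = 15
Step 4 (1 new):
  {ω₂,ω₅}  = ᶜ of {ω₁,ω₃,ω₄}
  |family| = 16
Step 5: no new sets; the family is a σ-algebra.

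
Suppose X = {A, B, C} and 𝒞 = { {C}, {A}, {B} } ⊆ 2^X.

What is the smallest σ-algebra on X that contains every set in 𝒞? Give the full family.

σ(𝒞) (8 sets): { ∅, {A}, {B}, {C}, {A,B}, {A,C}, {B,C}, X }

Check:
Begin from { ∅, {A}, {B}, {C}, X } (that is, 𝒞 plus ∅ and X).
Pass 1: 3 new —
  {A,B}  = ᶜ of {C}
  {A,C}  = ᶜ of {B}
  {B,C}  = ᶜ of {A}
Pass 2: no new sets; the family is a σ-algebra.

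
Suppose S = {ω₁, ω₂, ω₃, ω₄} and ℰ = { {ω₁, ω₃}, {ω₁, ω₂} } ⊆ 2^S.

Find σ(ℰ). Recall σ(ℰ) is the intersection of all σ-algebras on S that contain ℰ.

Initial family (4 sets): { {}, {ω₁, ω₂}, {ω₁, ω₃}, S }.
Round 1 adds 3:
  {ω₂, ω₄}  = ᶜ of {ω₁, ω₃}
  {ω₃, ω₄}  = ᶜ of {ω₁, ω₂}
  {ω₁, ω₂, ω₃}  = {ω₁, ω₂} ∪ {ω₁, ω₃}
  [7 total]
Round 2 adds 4:
  {ω₄}  = ᶜ of {ω₁, ω₂, ω₃}
  {ω₁, ω₂, ω₄}  = {ω₁, ω₂} ∪ {ω₂, ω₄}
  {ω₁, ω₃, ω₄}  = {ω₃, ω₄} ∪ {ω₁, ω₃}
  {ω₂, ω₃, ω₄}  = {ω₃, ω₄} ∪ {ω₂, ω₄}
  [11 total]
Round 3 (3 new):
  {ω₁}  = ᶜ of {ω₂, ω₃, ω₄}
  {ω₂}  = ᶜ of {ω₁, ω₃, ω₄}
  {ω₃}  = ᶜ of {ω₁, ω₂, ω₄}
  [14 total]
Round 4: +2 →
  {ω₁, ω₄}  = {ω₄} ∪ {ω₁}
  {ω₂, ω₃}  = {ω₃} ∪ {ω₂}
  [16 total]
After Round 5 the family is unchanged; done.

Therefore σ(ℰ) = { {}, {ω₁}, {ω₂}, {ω₃}, {ω₄}, {ω₁, ω₂}, {ω₁, ω₃}, {ω₁, ω₄}, {ω₂, ω₃}, {ω₂, ω₄}, {ω₃, ω₄}, {ω₁, ω₂, ω₃}, {ω₁, ω₂, ω₄}, {ω₁, ω₃, ω₄}, {ω₂, ω₃, ω₄}, S } (|σ(ℰ)| = 16).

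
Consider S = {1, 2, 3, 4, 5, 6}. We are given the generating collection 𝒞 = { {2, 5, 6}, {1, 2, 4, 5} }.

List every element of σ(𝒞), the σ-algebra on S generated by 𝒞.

Seed the family with 𝒞 together with ∅ and S: { ∅, {2, 5, 6}, {1, 2, 4, 5}, S }.
Round 1: +3 →
  {3, 6}  = S∖{1, 2, 4, 5}
  {1, 3, 4}  = S∖{2, 5, 6}
  {1, 2, 4, 5, 6}  = {2, 5, 6} ∪ {1, 2, 4, 5}
  |family| = 7
Round 2: +4 →
  {3}  = S∖{1, 2, 4, 5, 6}
  {1, 3, 4, 6}  = {1, 3, 4} ∪ {3, 6}
  {2, 3, 5, 6}  = {3, 6} ∪ {2, 5, 6}
  {1, 2, 3, 4, 5}  = {1, 3, 4} ∪ {1, 2, 4, 5}
  |family| = 11
Round 3 (3 new):
  {6}  = S∖{1, 2, 3, 4, 5}
  {1, 4}  = S∖{2, 3, 5, 6}
  {2, 5}  = S∖{1, 3, 4, 6}
  |family| = 14
Round 4. New:
  {1, 4, 6}  = {1, 4} ∪ {6}
  {2, 3, 5}  = {3} ∪ {2, 5}
  |family| = 16
Round 5 adds nothing — fixpoint reached.

Hence σ(𝒞) has 16 members: { ∅, {3}, {6}, {1, 4}, {2, 5}, {3, 6}, {1, 3, 4}, {1, 4, 6}, {2, 3, 5}, {2, 5, 6}, {1, 2, 4, 5}, {1, 3, 4, 6}, {2, 3, 5, 6}, {1, 2, 3, 4, 5}, {1, 2, 4, 5, 6}, S }.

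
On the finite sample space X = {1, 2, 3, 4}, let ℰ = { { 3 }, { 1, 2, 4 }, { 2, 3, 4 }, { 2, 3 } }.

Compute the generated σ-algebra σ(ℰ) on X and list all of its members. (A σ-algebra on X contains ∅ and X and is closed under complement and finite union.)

σ(ℰ) (16 sets): { {  }, { 1 }, { 2 }, { 3 }, { 4 }, { 1, 2 }, { 1, 3 }, { 1, 4 }, { 2, 3 }, { 2, 4 }, { 3, 4 }, { 1, 2, 3 }, { 1, 2, 4 }, { 1, 3, 4 }, { 2, 3, 4 }, X }

Working:
Start: ℰ ∪ {∅, X} = { {  }, { 3 }, { 2, 3 }, { 1, 2, 4 }, { 2, 3, 4 }, X }.
Pass 1 (2 new):
  { 1 }  = { 2, 3, 4 }ᶜ
  { 1, 4 }  = { 2, 3 }ᶜ
Pass 2 (3 new):
  { 1, 3 }  = { 3 } ∪ { 1 }
  { 1, 2, 3 }  = { 2, 3 } ∪ { 1 }
  { 1, 3, 4 }  = { 3 } ∪ { 1, 4 }
Pass 3 adds 3:
  { 2 }  = { 1, 3, 4 }ᶜ
  { 4 }  = { 1, 2, 3 }ᶜ
  { 2, 4 }  = { 1, 3 }ᶜ
Pass 4: 2 new —
  { 1, 2 }  = { 2 } ∪ { 1 }
  { 3, 4 }  = { 3 } ∪ { 4 }
After Pass 5 the family is unchanged; done.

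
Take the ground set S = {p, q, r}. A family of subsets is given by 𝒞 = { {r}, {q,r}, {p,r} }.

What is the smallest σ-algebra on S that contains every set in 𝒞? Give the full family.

σ(𝒞) = { ∅, {p}, {q}, {r}, {p,q}, {p,r}, {q,r}, S }

Working:
Take S₀ = 𝒞 ∪ {∅, S} = { ∅, {r}, {p,r}, {q,r}, S }.
Step 1: +3 →
  {p}  = {q,r}ᶜ
  {q}  = {p,r}ᶜ
  {p,q}  = {r}ᶜ
  [8 total]
Step 2: stable.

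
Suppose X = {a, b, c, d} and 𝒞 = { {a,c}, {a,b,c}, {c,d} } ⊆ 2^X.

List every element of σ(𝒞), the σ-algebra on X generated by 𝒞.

σ(𝒞) (16 sets): { {}, {a}, {b}, {c}, {d}, {a,b}, {a,c}, {a,d}, {b,c}, {b,d}, {c,d}, {a,b,c}, {a,b,d}, {a,c,d}, {b,c,d}, X }

Trace:
Initial family (5 sets): { {}, {a,c}, {c,d}, {a,b,c}, X }.
Step 1. New:
  {d}  = {a,b,c}ᶜ
  {a,b}  = {c,d}ᶜ
  {b,d}  = {a,c}ᶜ
  {a,c,d}  = {c,d} ∪ {a,c}
  [9 total]
Step 2: 3 new —
  {b}  = {a,c,d}ᶜ
  {a,b,d}  = {a,b} ∪ {d}
  {b,c,d}  = {c,d} ∪ {b,d}
  [12 total]
Step 3 adds 2:
  {a}  = {b,c,d}ᶜ
  {c}  = {a,b,d}ᶜ
  [14 total]
Step 4: 2 new —
  {a,d}  = {d} ∪ {a}
  {b,c}  = {c} ∪ {b}
  [16 total]
After Step 5 the family is unchanged; done.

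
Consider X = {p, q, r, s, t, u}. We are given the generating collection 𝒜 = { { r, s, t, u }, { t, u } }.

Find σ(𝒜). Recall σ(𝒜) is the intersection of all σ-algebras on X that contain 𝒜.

Seed the family with 𝒜 together with ∅ and X: { {}, { t, u }, { r, s, t, u }, X }.
Step 1 (2 new):
  { p, q }  = complement { r, s, t, u }
  { p, q, r, s }  = complement { t, u }
  |family| = 6
Step 2 adds 1:
  { p, q, t, u }  = { t, u } ∪ { p, q }
  |family| = 7
Step 3: 1 new —
  { r, s }  = complement { p, q, t, u }
  |family| = 8
Step 4 adds nothing — fixpoint reached.

Hence σ(𝒜) has 8 members: { {}, { p, q }, { r, s }, { t, u }, { p, q, r, s }, { p, q, t, u }, { r, s, t, u }, X }.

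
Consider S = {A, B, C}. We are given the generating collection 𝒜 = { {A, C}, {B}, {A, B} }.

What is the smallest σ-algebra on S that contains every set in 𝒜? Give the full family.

Take S₀ = 𝒜 ∪ {∅, S} = { {}, {B}, {A, B}, {A, C}, S }.
Step 1. New:
  {C}  = ᶜ of {A, B}
Step 2 adds 1:
  {B, C}  = {C} ∪ {B}
Step 3. New:
  {A}  = ᶜ of {B, C}
Step 4: stable.

σ(𝒜) = { {}, {A}, {B}, {C}, {A, B}, {A, C}, {B, C}, S }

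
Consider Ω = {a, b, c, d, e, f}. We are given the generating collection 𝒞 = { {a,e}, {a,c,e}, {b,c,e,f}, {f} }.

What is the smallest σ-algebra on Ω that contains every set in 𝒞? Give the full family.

Take S₀ = 𝒞 ∪ {∅, Ω} = { ∅, {f}, {a,e}, {a,c,e}, {b,c,e,f}, Ω }.
Round 1. New:
  {a,d}  = complement {b,c,e,f}
  {a,e,f}  = {a,e} ∪ {f}
  {b,d,f}  = complement {a,c,e}
  {a,c,e,f}  = {a,c,e} ∪ {f}
  {b,c,d,f}  = complement {a,e}
  {a,b,c,d,e}  = complement {f}
  {a,b,c,e,f}  = {a,e} ∪ {b,c,e,f}
Round 2 (12 new):
  {d}  = complement {a,b,c,e,f}
  {b,d}  = complement {a,c,e,f}
  {a,d,e}  = {a,d} ∪ {a,e}
  {a,d,f}  = {f} ∪ {a,d}
  {b,c,d}  = complement {a,e,f}
  {a,b,d,f}  = {b,d,f} ∪ {a,d}
  {a,c,d,e}  = {a,c,e} ∪ {a,d}
  {a,d,e,f}  = {a,d} ∪ {a,e,f}
  {a,b,c,d,f}  = {a,d} ∪ {b,c,d,f}
  {a,b,d,e,f}  = {b,d,f} ∪ {a,e,f}
  {a,c,d,e,f}  = {a,c,e,f} ∪ {a,d}
  {b,c,d,e,f}  = {b,d,f} ∪ {b,c,e,f}
Round 3 (13 new):
  {a}  = complement {b,c,d,e,f}
  {b}  = complement {a,c,d,e,f}
  {c}  = complement {a,b,d,e,f}
  {e}  = complement {a,b,c,d,f}
  {b,c}  = complement {a,d,e,f}
  {b,f}  = complement {a,c,d,e}
  {c,e}  = complement {a,b,d,f}
  {d,f}  = {f} ∪ {d}
  {a,b,d}  = {a,d} ∪ {b,d}
  {b,c,e}  = complement {a,d,f}
  {b,c,f}  = complement {a,d,e}
  {a,b,c,d}  = {a,d} ∪ {b,c,d}
  {a,b,d,e}  = {a,e} ∪ {b,d}
Round 4 adds 25:
  {a,b}  = {b} ∪ {a}
  {a,c}  = {c} ∪ {a}
  {a,f}  = {a} ∪ {f}
  {b,e}  = {b} ∪ {e}
  {c,d}  = {c} ∪ {d}
  {c,f}  = complement {a,b,d,e}
  {d,e}  = {d} ∪ {e}
  {e,f}  = complement {a,b,c,d}
  {a,b,c}  = {b,c} ∪ {a}
  {a,b,e}  = {b} ∪ {a,e}
  {a,b,f}  = {b,f} ∪ {a}
  {a,c,d}  = {c} ∪ {a,d}
  {b,d,e}  = {b,d} ∪ {e}
  {b,e,f}  = {b,f} ∪ {e}
  {c,d,e}  = {c,e} ∪ {d}
  {c,d,f}  = {c} ∪ {d,f}
  {c,e,f}  = complement {a,b,d}
  {d,e,f}  = {d,f} ∪ {e}
  {a,b,c,e}  = complement {d,f}
  {a,b,c,f}  = {b,c,f} ∪ {a}
  {a,b,e,f}  = {b} ∪ {a,e,f}
  {a,c,d,f}  = {c} ∪ {a,d,f}
  {b,c,d,e}  = {c,e} ∪ {b,c,d}
  {b,d,e,f}  = {b,d,f} ∪ {e}
  {c,d,e,f}  = {c,e} ∪ {d,f}
Round 5 adds 1:
  {a,c,f}  = complement {b,d,e}
Round 6: closed — nothing new.

Therefore σ(𝒞) = { ∅, {a}, {b}, {c}, {d}, {e}, {f}, {a,b}, {a,c}, {a,d}, {a,e}, {a,f}, {b,c}, {b,d}, {b,e}, {b,f}, {c,d}, {c,e}, {c,f}, {d,e}, {d,f}, {e,f}, {a,b,c}, {a,b,d}, {a,b,e}, {a,b,f}, {a,c,d}, {a,c,e}, {a,c,f}, {a,d,e}, {a,d,f}, {a,e,f}, {b,c,d}, {b,c,e}, {b,c,f}, {b,d,e}, {b,d,f}, {b,e,f}, {c,d,e}, {c,d,f}, {c,e,f}, {d,e,f}, {a,b,c,d}, {a,b,c,e}, {a,b,c,f}, {a,b,d,e}, {a,b,d,f}, {a,b,e,f}, {a,c,d,e}, {a,c,d,f}, {a,c,e,f}, {a,d,e,f}, {b,c,d,e}, {b,c,d,f}, {b,c,e,f}, {b,d,e,f}, {c,d,e,f}, {a,b,c,d,e}, {a,b,c,d,f}, {a,b,c,e,f}, {a,b,d,e,f}, {a,c,d,e,f}, {b,c,d,e,f}, Ω } (|σ(𝒞)| = 64).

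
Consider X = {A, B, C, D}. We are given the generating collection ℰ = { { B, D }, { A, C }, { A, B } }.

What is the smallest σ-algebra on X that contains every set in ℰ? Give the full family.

Initial family (5 sets): { {}, { A, B }, { A, C }, { B, D }, X }.
Round 1 adds 3:
  { C, D }  = X∖{ A, B }
  { A, B, C }  = { A, B } ∪ { A, C }
  { A, B, D }  = { A, B } ∪ { B, D }
  — 8 sets.
Round 2: +4 →
  { C }  = X∖{ A, B, D }
  { D }  = X∖{ A, B, C }
  { A, C, D }  = { C, D } ∪ { A, C }
  { B, C, D }  = { C, D } ∪ { B, D }
  — 12 sets.
Round 3 adds 2:
  { A }  = X∖{ B, C, D }
  { B }  = X∖{ A, C, D }
  — 14 sets.
Round 4: 2 new —
  { A, D }  = { D } ∪ { A }
  { B, C }  = { C } ∪ { B }
  — 16 sets.
Round 5: no new sets; the family is a σ-algebra.

Therefore σ(ℰ) = { {}, { A }, { B }, { C }, { D }, { A, B }, { A, C }, { A, D }, { B, C }, { B, D }, { C, D }, { A, B, C }, { A, B, D }, { A, C, D }, { B, C, D }, X } (|σ(ℰ)| = 16).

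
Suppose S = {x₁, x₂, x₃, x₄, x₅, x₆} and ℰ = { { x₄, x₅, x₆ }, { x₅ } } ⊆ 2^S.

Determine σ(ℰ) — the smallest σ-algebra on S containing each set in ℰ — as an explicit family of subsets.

Answer: σ(ℰ) = { {  }, { x₅ }, { x₄, x₆ }, { x₁, x₂, x₃ }, { x₄, x₅, x₆ }, { x₁, x₂, x₃, x₅ }, { x₁, x₂, x₃, x₄, x₆ }, S }

Trace:
Take S₀ = ℰ ∪ {∅, S} = { {  }, { x₅ }, { x₄, x₅, x₆ }, S }.
Pass 1. New:
  { x₁, x₂, x₃ }  = complement { x₄, x₅, x₆ }
  { x₁, x₂, x₃, x₄, x₆ }  = complement { x₅ }
  — 6 sets.
Pass 2: 1 new —
  { x₁, x₂, x₃, x₅ }  = { x₁, x₂, x₃ } ∪ { x₅ }
  — 7 sets.
Pass 3: 1 new —
  { x₄, x₆ }  = complement { x₁, x₂, x₃, x₅ }
  — 8 sets.
After Pass 4 the family is unchanged; done.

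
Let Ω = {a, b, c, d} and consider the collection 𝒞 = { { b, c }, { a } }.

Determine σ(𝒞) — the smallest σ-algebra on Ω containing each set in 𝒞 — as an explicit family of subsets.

Take S₀ = 𝒞 ∪ {∅, Ω} = { ∅, { a }, { b, c }, Ω }.
Step 1 adds 3:
  { a, d }  = ᶜ of { b, c }
  { a, b, c }  = { a } ∪ { b, c }
  { b, c, d }  = ᶜ of { a }
Step 2: +1 →
  { d }  = ᶜ of { a, b, c }
Step 3: already closed under ᶜ and ∪.

|σ(𝒞)| = 8.  σ(𝒞) = { ∅, { a }, { d }, { a, d }, { b, c }, { a, b, c }, { b, c, d }, Ω }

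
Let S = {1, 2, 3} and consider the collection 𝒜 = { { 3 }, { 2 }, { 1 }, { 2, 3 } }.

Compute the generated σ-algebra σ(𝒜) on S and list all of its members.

σ(𝒜) = { ∅, { 1 }, { 2 }, { 3 }, { 1, 2 }, { 1, 3 }, { 2, 3 }, S }

Derivation:
Start: 𝒜 ∪ {∅, S} = { ∅, { 1 }, { 2 }, { 3 }, { 2, 3 }, S }.
Round 1: +2 →
  { 1, 2 }  = complement { 3 }
  { 1, 3 }  = complement { 2 }
  (now 8)
After Round 2 the family is unchanged; done.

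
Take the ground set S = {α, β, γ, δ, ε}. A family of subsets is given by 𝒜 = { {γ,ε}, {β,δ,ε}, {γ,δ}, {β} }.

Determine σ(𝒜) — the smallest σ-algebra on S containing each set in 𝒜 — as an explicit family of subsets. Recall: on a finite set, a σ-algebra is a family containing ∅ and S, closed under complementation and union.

Start: 𝒜 ∪ {∅, S} = { {}, {β}, {γ,δ}, {γ,ε}, {β,δ,ε}, S }.
Pass 1 adds 8:
  {α,γ}  = ᶜ of {β,δ,ε}
  {α,β,δ}  = ᶜ of {γ,ε}
  {α,β,ε}  = ᶜ of {γ,δ}
  {β,γ,δ}  = {γ,δ} ∪ {β}
  {β,γ,ε}  = {γ,ε} ∪ {β}
  {γ,δ,ε}  = {γ,δ} ∪ {γ,ε}
  {α,γ,δ,ε}  = ᶜ of {β}
  {β,γ,δ,ε}  = {γ,δ} ∪ {β,δ,ε}
Pass 2: +10 →
  {α}  = ᶜ of {β,γ,δ,ε}
  {α,β}  = ᶜ of {γ,δ,ε}
  {α,δ}  = ᶜ of {β,γ,ε}
  {α,ε}  = ᶜ of {β,γ,δ}
  {α,β,γ}  = {β} ∪ {α,γ}
  {α,γ,δ}  = {γ,δ} ∪ {α,γ}
  {α,γ,ε}  = {α,γ} ∪ {γ,ε}
  {α,β,γ,δ}  = {γ,δ} ∪ {α,β,δ}
  {α,β,γ,ε}  = {α,β,ε} ∪ {β,γ,ε}
  {α,β,δ,ε}  = {α,β,δ} ∪ {α,β,ε}
Pass 3. New:
  {γ}  = ᶜ of {α,β,δ,ε}
  {δ}  = ᶜ of {α,β,γ,ε}
  {ε}  = ᶜ of {α,β,γ,δ}
  {β,δ}  = ᶜ of {α,γ,ε}
  {β,ε}  = ᶜ of {α,γ,δ}
  {δ,ε}  = ᶜ of {α,β,γ}
  {α,δ,ε}  = {α,δ} ∪ {α,ε}
Pass 4: +1 →
  {β,γ}  = ᶜ of {α,δ,ε}
Pass 5: stable.

|σ(𝒜)| = 32.  σ(𝒜) = { {}, {α}, {β}, {γ}, {δ}, {ε}, {α,β}, {α,γ}, {α,δ}, {α,ε}, {β,γ}, {β,δ}, {β,ε}, {γ,δ}, {γ,ε}, {δ,ε}, {α,β,γ}, {α,β,δ}, {α,β,ε}, {α,γ,δ}, {α,γ,ε}, {α,δ,ε}, {β,γ,δ}, {β,γ,ε}, {β,δ,ε}, {γ,δ,ε}, {α,β,γ,δ}, {α,β,γ,ε}, {α,β,δ,ε}, {α,γ,δ,ε}, {β,γ,δ,ε}, S }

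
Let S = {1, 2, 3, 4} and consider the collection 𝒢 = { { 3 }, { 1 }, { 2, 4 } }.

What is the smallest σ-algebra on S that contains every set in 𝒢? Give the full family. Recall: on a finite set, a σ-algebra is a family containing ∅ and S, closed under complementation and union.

σ(𝒢) = { {}, { 1 }, { 3 }, { 1, 3 }, { 2, 4 }, { 1, 2, 4 }, { 2, 3, 4 }, S }

Check:
Initial family (5 sets): { {}, { 1 }, { 3 }, { 2, 4 }, S }.
Round 1: 3 new —
  { 1, 3 }  = { 2, 4 }ᶜ
  { 1, 2, 4 }  = { 3 }ᶜ
  { 2, 3, 4 }  = { 1 }ᶜ
  |family| = 8
Round 2: already closed under ᶜ and ∪.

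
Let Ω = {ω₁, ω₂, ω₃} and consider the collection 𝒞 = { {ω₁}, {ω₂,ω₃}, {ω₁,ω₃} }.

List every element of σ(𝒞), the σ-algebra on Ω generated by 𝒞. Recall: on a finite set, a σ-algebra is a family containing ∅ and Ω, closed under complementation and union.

Begin from { {}, {ω₁}, {ω₁,ω₃}, {ω₂,ω₃}, Ω } (that is, 𝒞 plus ∅ and Ω).
Round 1: 1 new —
  {ω₂}  = ᶜ of {ω₁,ω₃}
  — 6 sets.
Round 2. New:
  {ω₁,ω₂}  = {ω₂} ∪ {ω₁}
  — 7 sets.
Round 3: +1 →
  {ω₃}  = ᶜ of {ω₁,ω₂}
  — 8 sets.
Round 4: stable.

|σ(𝒞)| = 8.  σ(𝒞) = { {}, {ω₁}, {ω₂}, {ω₃}, {ω₁,ω₂}, {ω₁,ω₃}, {ω₂,ω₃}, Ω }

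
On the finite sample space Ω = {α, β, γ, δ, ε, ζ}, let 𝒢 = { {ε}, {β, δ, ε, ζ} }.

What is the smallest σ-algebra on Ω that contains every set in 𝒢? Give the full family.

Start: 𝒢 ∪ {∅, Ω} = { ∅, {ε}, {β, δ, ε, ζ}, Ω }.
Round 1 (2 new):
  {α, γ}  = Ω∖{β, δ, ε, ζ}
  {α, β, γ, δ, ζ}  = Ω∖{ε}
Round 2 (1 new):
  {α, γ, ε}  = {α, γ} ∪ {ε}
Round 3 (1 new):
  {β, δ, ζ}  = Ω∖{α, γ, ε}
Round 4: already closed under ᶜ and ∪.

|σ(𝒢)| = 8.  σ(𝒢) = { ∅, {ε}, {α, γ}, {α, γ, ε}, {β, δ, ζ}, {β, δ, ε, ζ}, {α, β, γ, δ, ζ}, Ω }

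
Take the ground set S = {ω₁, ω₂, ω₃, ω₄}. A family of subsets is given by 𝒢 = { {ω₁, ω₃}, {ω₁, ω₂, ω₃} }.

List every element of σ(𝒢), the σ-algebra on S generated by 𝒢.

Answer: σ(𝒢) = { ∅, {ω₂}, {ω₄}, {ω₁, ω₃}, {ω₂, ω₄}, {ω₁, ω₂, ω₃}, {ω₁, ω₃, ω₄}, S }

Check:
Take S₀ = 𝒢 ∪ {∅, S} = { ∅, {ω₁, ω₃}, {ω₁, ω₂, ω₃}, S }.
Step 1: +2 →
  {ω₄}  = {ω₁, ω₂, ω₃}ᶜ
  {ω₂, ω₄}  = {ω₁, ω₃}ᶜ
  — 6 sets.
Step 2: 1 new —
  {ω₁, ω₃, ω₄}  = {ω₁, ω₃} ∪ {ω₄}
  — 7 sets.
Step 3: 1 new —
  {ω₂}  = {ω₁, ω₃, ω₄}ᶜ
  — 8 sets.
Step 4 adds nothing — fixpoint reached.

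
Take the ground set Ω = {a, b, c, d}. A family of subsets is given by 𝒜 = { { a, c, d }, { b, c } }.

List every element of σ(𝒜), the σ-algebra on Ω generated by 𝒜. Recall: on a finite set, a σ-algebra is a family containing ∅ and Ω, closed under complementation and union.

σ(𝒜) (8 sets): { {  }, { b }, { c }, { a, d }, { b, c }, { a, b, d }, { a, c, d }, Ω }

Trace:
Take S₀ = 𝒜 ∪ {∅, Ω} = { {  }, { b, c }, { a, c, d }, Ω }.
Step 1. New:
  { b }  = ᶜ of { a, c, d }
  { a, d }  = ᶜ of { b, c }
  — 6 sets.
Step 2. New:
  { a, b, d }  = { a, d } ∪ { b }
  — 7 sets.
Step 3 (1 new):
  { c }  = ᶜ of { a, b, d }
  — 8 sets.
Step 4: already closed under ᶜ and ∪.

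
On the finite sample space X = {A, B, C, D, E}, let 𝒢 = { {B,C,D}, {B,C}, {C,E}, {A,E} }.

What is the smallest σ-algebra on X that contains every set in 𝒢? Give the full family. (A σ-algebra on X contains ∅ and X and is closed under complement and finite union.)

Answer: σ(𝒢) = { {}, {A}, {B}, {C}, {D}, {E}, {A,B}, {A,C}, {A,D}, {A,E}, {B,C}, {B,D}, {B,E}, {C,D}, {C,E}, {D,E}, {A,B,C}, {A,B,D}, {A,B,E}, {A,C,D}, {A,C,E}, {A,D,E}, {B,C,D}, {B,C,E}, {B,D,E}, {C,D,E}, {A,B,C,D}, {A,B,C,E}, {A,B,D,E}, {A,C,D,E}, {B,C,D,E}, X }

Derivation:
Seed the family with 𝒢 together with ∅ and X: { {}, {A,E}, {B,C}, {C,E}, {B,C,D}, X }.
Pass 1 adds 6:
  {A,B,D}  = complement {C,E}
  {A,C,E}  = {A,E} ∪ {C,E}
  {A,D,E}  = complement {B,C}
  {B,C,E}  = {B,C} ∪ {C,E}
  {A,B,C,E}  = {B,C} ∪ {A,E}
  {B,C,D,E}  = {B,C,D} ∪ {C,E}
  — 12 sets.
Pass 2: +7 →
  {A}  = complement {B,C,D,E}
  {D}  = complement {A,B,C,E}
  {A,D}  = complement {B,C,E}
  {B,D}  = complement {A,C,E}
  {A,B,C,D}  = {B,C,D} ∪ {A,B,D}
  {A,B,D,E}  = {A,D,E} ∪ {A,B,D}
  {A,C,D,E}  = {A,D,E} ∪ {A,C,E}
  — 19 sets.
Pass 3: 5 new —
  {B}  = complement {A,C,D,E}
  {C}  = complement {A,B,D,E}
  {E}  = complement {A,B,C,D}
  {A,B,C}  = {B,C} ∪ {A}
  {C,D,E}  = {C,E} ∪ {D}
  — 24 sets.
Pass 4: 8 new —
  {A,B}  = complement {C,D,E}
  {A,C}  = {C} ∪ {A}
  {B,E}  = {B} ∪ {E}
  {C,D}  = {C} ∪ {D}
  {D,E}  = complement {A,B,C}
  {A,B,E}  = {B} ∪ {A,E}
  {A,C,D}  = {C} ∪ {A,D}
  {B,D,E}  = {E} ∪ {B,D}
  — 32 sets.
After Pass 5 the family is unchanged; done.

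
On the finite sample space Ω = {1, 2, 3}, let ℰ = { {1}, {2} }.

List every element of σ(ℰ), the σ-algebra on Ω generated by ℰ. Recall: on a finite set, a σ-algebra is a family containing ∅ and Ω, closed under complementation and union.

Begin from { {}, {1}, {2}, Ω } (that is, ℰ plus ∅ and Ω).
Iteration 1 (3 new):
  {1,2}  = {1} ∪ {2}
  {1,3}  = ᶜ of {2}
  {2,3}  = ᶜ of {1}
  |family| = 7
Iteration 2: 1 new —
  {3}  = ᶜ of {1,2}
  |family| = 8
After Iteration 3 the family is unchanged; done.

Hence σ(ℰ) has 8 members: { {}, {1}, {2}, {3}, {1,2}, {1,3}, {2,3}, Ω }.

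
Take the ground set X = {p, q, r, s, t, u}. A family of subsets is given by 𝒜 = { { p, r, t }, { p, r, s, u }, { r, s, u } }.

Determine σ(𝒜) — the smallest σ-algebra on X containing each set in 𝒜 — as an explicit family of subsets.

σ(𝒜) = { {}, { p }, { q }, { r }, { t }, { p, q }, { p, r }, { p, t }, { q, r }, { q, t }, { r, t }, { s, u }, { p, q, r }, { p, q, t }, { p, r, t }, { p, s, u }, { q, r, t }, { q, s, u }, { r, s, u }, { s, t, u }, { p, q, r, t }, { p, q, s, u }, { p, r, s, u }, { p, s, t, u }, { q, r, s, u }, { q, s, t, u }, { r, s, t, u }, { p, q, r, s, u }, { p, q, s, t, u }, { p, r, s, t, u }, { q, r, s, t, u }, X }

Derivation:
Initial family (5 sets): { {}, { p, r, t }, { r, s, u }, { p, r, s, u }, X }.
Iteration 1 adds 4:
  { q, t }  = { p, r, s, u }ᶜ
  { p, q, t }  = { r, s, u }ᶜ
  { q, s, u }  = { p, r, t }ᶜ
  { p, r, s, t, u }  = { p, r, s, u } ∪ { p, r, t }
  (now 9)
Iteration 2 adds 7:
  { q }  = { p, r, s, t, u }ᶜ
  { p, q, r, t }  = { q, t } ∪ { p, r, t }
  { q, r, s, u }  = { q, s, u } ∪ { r, s, u }
  { q, s, t, u }  = { q, s, u } ∪ { q, t }
  { p, q, r, s, u }  = { q, s, u } ∪ { p, r, s, u }
  { p, q, s, t, u }  = { q, s, u } ∪ { p, q, t }
  { q, r, s, t, u }  = { q, t } ∪ { r, s, u }
  (now 16)
Iteration 3 (6 new):
  { p }  = { q, r, s, t, u }ᶜ
  { r }  = { p, q, s, t, u }ᶜ
  { t }  = { p, q, r, s, u }ᶜ
  { p, r }  = { q, s, t, u }ᶜ
  { p, t }  = { q, r, s, u }ᶜ
  { s, u }  = { p, q, r, t }ᶜ
  (now 22)
Iteration 4: 10 new —
  { p, q }  = { q } ∪ { p }
  { q, r }  = { q } ∪ { r }
  { r, t }  = { t } ∪ { r }
  { p, q, r }  = { q } ∪ { p, r }
  { p, s, u }  = { s, u } ∪ { p }
  { q, r, t }  = { q, t } ∪ { r }
  { s, t, u }  = { t } ∪ { s, u }
  { p, q, s, u }  = { q, s, u } ∪ { p }
  { p, s, t, u }  = { p, t } ∪ { s, u }
  { r, s, t, u }  = { t } ∪ { r, s, u }
  (now 32)
Iteration 5: already closed under ᶜ and ∪.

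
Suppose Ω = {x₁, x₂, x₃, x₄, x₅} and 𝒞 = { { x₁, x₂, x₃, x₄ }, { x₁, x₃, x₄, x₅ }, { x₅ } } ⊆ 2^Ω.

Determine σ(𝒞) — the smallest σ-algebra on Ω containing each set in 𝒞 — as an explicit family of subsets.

Take S₀ = 𝒞 ∪ {∅, Ω} = { {  }, { x₅ }, { x₁, x₂, x₃, x₄ }, { x₁, x₃, x₄, x₅ }, Ω }.
Step 1: +1 →
  { x₂ }  = complement { x₁, x₃, x₄, x₅ }
  |family| = 6
Step 2: +1 →
  { x₂, x₅ }  = { x₂ } ∪ { x₅ }
  |family| = 7
Step 3 adds 1:
  { x₁, x₃, x₄ }  = complement { x₂, x₅ }
  |family| = 8
Step 4: already closed under ᶜ and ∪.

Therefore σ(𝒞) = { {  }, { x₂ }, { x₅ }, { x₂, x₅ }, { x₁, x₃, x₄ }, { x₁, x₂, x₃, x₄ }, { x₁, x₃, x₄, x₅ }, Ω } (|σ(𝒞)| = 8).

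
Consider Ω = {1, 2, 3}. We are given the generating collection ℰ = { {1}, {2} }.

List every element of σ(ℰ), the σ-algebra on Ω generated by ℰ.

Take S₀ = ℰ ∪ {∅, Ω} = { {}, {1}, {2}, Ω }.
Iteration 1: +3 →
  {1, 2}  = {1} ∪ {2}
  {1, 3}  = Ω∖{2}
  {2, 3}  = Ω∖{1}
  (now 7)
Iteration 2 (1 new):
  {3}  = Ω∖{1, 2}
  (now 8)
Iteration 3: stable.

σ(ℰ) = { {}, {1}, {2}, {3}, {1, 2}, {1, 3}, {2, 3}, Ω }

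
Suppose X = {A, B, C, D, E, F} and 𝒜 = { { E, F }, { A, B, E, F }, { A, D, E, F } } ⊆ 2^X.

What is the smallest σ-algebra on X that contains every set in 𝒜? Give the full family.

|σ(𝒜)| = 32.  σ(𝒜) = { {}, { A }, { B }, { C }, { D }, { A, B }, { A, C }, { A, D }, { B, C }, { B, D }, { C, D }, { E, F }, { A, B, C }, { A, B, D }, { A, C, D }, { A, E, F }, { B, C, D }, { B, E, F }, { C, E, F }, { D, E, F }, { A, B, C, D }, { A, B, E, F }, { A, C, E, F }, { A, D, E, F }, { B, C, E, F }, { B, D, E, F }, { C, D, E, F }, { A, B, C, E, F }, { A, B, D, E, F }, { A, C, D, E, F }, { B, C, D, E, F }, X }

Working:
Take S₀ = 𝒜 ∪ {∅, X} = { {}, { E, F }, { A, B, E, F }, { A, D, E, F }, X }.
Round 1: 4 new —
  { B, C }  = { A, D, E, F }ᶜ
  { C, D }  = { A, B, E, F }ᶜ
  { A, B, C, D }  = { E, F }ᶜ
  { A, B, D, E, F }  = { A, D, E, F } ∪ { A, B, E, F }
Round 2: 6 new —
  { C }  = { A, B, D, E, F }ᶜ
  { B, C, D }  = { C, D } ∪ { B, C }
  { B, C, E, F }  = { E, F } ∪ { B, C }
  { C, D, E, F }  = { C, D } ∪ { E, F }
  { A, B, C, E, F }  = { B, C } ∪ { A, B, E, F }
  { A, C, D, E, F }  = { C, D } ∪ { A, D, E, F }
Round 3 (7 new):
  { B }  = { A, C, D, E, F }ᶜ
  { D }  = { A, B, C, E, F }ᶜ
  { A, B }  = { C, D, E, F }ᶜ
  { A, D }  = { B, C, E, F }ᶜ
  { A, E, F }  = { B, C, D }ᶜ
  { C, E, F }  = { C } ∪ { E, F }
  { B, C, D, E, F }  = { C, D } ∪ { B, C, E, F }
Round 4 (8 new):
  { A }  = { B, C, D, E, F }ᶜ
  { B, D }  = { B } ∪ { D }
  { A, B, C }  = { A, B } ∪ { C }
  { A, B, D }  = { C, E, F }ᶜ
  { A, C, D }  = { C, D } ∪ { A, D }
  { B, E, F }  = { E, F } ∪ { B }
  { D, E, F }  = { E, F } ∪ { D }
  { A, C, E, F }  = { A, E, F } ∪ { C }
Round 5 adds 2:
  { A, C }  = { A } ∪ { C }
  { B, D, E, F }  = { E, F } ∪ { B, D }
After Round 6 the family is unchanged; done.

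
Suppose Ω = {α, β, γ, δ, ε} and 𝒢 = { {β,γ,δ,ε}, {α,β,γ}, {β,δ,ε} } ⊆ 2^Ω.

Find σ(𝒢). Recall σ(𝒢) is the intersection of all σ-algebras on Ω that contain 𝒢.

Take S₀ = 𝒢 ∪ {∅, Ω} = { ∅, {α,β,γ}, {β,δ,ε}, {β,γ,δ,ε}, Ω }.
Round 1: +3 →
  {α}  = ᶜ of {β,γ,δ,ε}
  {α,γ}  = ᶜ of {β,δ,ε}
  {δ,ε}  = ᶜ of {α,β,γ}
Round 2: +3 →
  {α,δ,ε}  = {δ,ε} ∪ {α}
  {α,β,δ,ε}  = {β,δ,ε} ∪ {α}
  {α,γ,δ,ε}  = {δ,ε} ∪ {α,γ}
Round 3: +3 →
  {β}  = ᶜ of {α,γ,δ,ε}
  {γ}  = ᶜ of {α,β,δ,ε}
  {β,γ}  = ᶜ of {α,δ,ε}
Round 4. New:
  {α,β}  = {β} ∪ {α}
  {γ,δ,ε}  = {δ,ε} ∪ {γ}
Round 5: closed — nothing new.

Hence σ(𝒢) has 16 members: { ∅, {α}, {β}, {γ}, {α,β}, {α,γ}, {β,γ}, {δ,ε}, {α,β,γ}, {α,δ,ε}, {β,δ,ε}, {γ,δ,ε}, {α,β,δ,ε}, {α,γ,δ,ε}, {β,γ,δ,ε}, Ω }.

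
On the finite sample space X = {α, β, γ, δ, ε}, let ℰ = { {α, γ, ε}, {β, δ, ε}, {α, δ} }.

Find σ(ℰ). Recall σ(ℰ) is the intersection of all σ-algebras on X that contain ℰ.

Seed the family with ℰ together with ∅ and X: { {}, {α, δ}, {α, γ, ε}, {β, δ, ε}, X }.
Step 1: +5 →
  {α, γ}  = ᶜ of {β, δ, ε}
  {β, δ}  = ᶜ of {α, γ, ε}
  {β, γ, ε}  = ᶜ of {α, δ}
  {α, β, δ, ε}  = {α, δ} ∪ {β, δ, ε}
  {α, γ, δ, ε}  = {α, δ} ∪ {α, γ, ε}
  (now 10)
Step 2 adds 7:
  {β}  = ᶜ of {α, γ, δ, ε}
  {γ}  = ᶜ of {α, β, δ, ε}
  {α, β, δ}  = {α, δ} ∪ {β, δ}
  {α, γ, δ}  = {α, δ} ∪ {α, γ}
  {α, β, γ, δ}  = {α, γ} ∪ {β, δ}
  {α, β, γ, ε}  = {α, γ, ε} ∪ {β, γ, ε}
  {β, γ, δ, ε}  = {β, γ, ε} ∪ {β, δ}
  (now 17)
Step 3: +8 →
  {α}  = ᶜ of {β, γ, δ, ε}
  {δ}  = ᶜ of {α, β, γ, ε}
  {ε}  = ᶜ of {α, β, γ, δ}
  {β, γ}  = {γ} ∪ {β}
  {β, ε}  = ᶜ of {α, γ, δ}
  {γ, ε}  = ᶜ of {α, β, δ}
  {α, β, γ}  = {α, γ} ∪ {β}
  {β, γ, δ}  = {γ} ∪ {β, δ}
  (now 25)
Step 4: +7 →
  {α, β}  = {β} ∪ {α}
  {α, ε}  = ᶜ of {β, γ, δ}
  {γ, δ}  = {γ} ∪ {δ}
  {δ, ε}  = ᶜ of {α, β, γ}
  {α, β, ε}  = {β, ε} ∪ {α}
  {α, δ, ε}  = ᶜ of {β, γ}
  {γ, δ, ε}  = {δ} ∪ {γ, ε}
  (now 32)
Step 5 adds nothing — fixpoint reached.

σ(ℰ) = { {}, {α}, {β}, {γ}, {δ}, {ε}, {α, β}, {α, γ}, {α, δ}, {α, ε}, {β, γ}, {β, δ}, {β, ε}, {γ, δ}, {γ, ε}, {δ, ε}, {α, β, γ}, {α, β, δ}, {α, β, ε}, {α, γ, δ}, {α, γ, ε}, {α, δ, ε}, {β, γ, δ}, {β, γ, ε}, {β, δ, ε}, {γ, δ, ε}, {α, β, γ, δ}, {α, β, γ, ε}, {α, β, δ, ε}, {α, γ, δ, ε}, {β, γ, δ, ε}, X }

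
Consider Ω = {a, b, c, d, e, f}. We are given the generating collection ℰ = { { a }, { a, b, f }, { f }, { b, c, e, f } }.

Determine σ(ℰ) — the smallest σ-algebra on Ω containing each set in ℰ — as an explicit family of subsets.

Seed the family with ℰ together with ∅ and Ω: { {  }, { a }, { f }, { a, b, f }, { b, c, e, f }, Ω }.
Pass 1: 6 new —
  { a, d }  = ᶜ of { b, c, e, f }
  { a, f }  = { a } ∪ { f }
  { c, d, e }  = ᶜ of { a, b, f }
  { a, b, c, d, e }  = ᶜ of { f }
  { a, b, c, e, f }  = { a, b, f } ∪ { b, c, e, f }
  { b, c, d, e, f }  = ᶜ of { a }
  (now 12)
Pass 2 (7 new):
  { d }  = ᶜ of { a, b, c, e, f }
  { a, d, f }  = { a, f } ∪ { a, d }
  { a, b, d, f }  = { a, d } ∪ { a, b, f }
  { a, c, d, e }  = { c, d, e } ∪ { a, d }
  { b, c, d, e }  = ᶜ of { a, f }
  { c, d, e, f }  = { c, d, e } ∪ { f }
  { a, c, d, e, f }  = { c, d, e } ∪ { a, f }
  (now 19)
Pass 3: 6 new —
  { b }  = ᶜ of { a, c, d, e, f }
  { a, b }  = ᶜ of { c, d, e, f }
  { b, f }  = ᶜ of { a, c, d, e }
  { c, e }  = ᶜ of { a, b, d, f }
  { d, f }  = { f } ∪ { d }
  { b, c, e }  = ᶜ of { a, d, f }
  (now 25)
Pass 4: 7 new —
  { b, d }  = { b } ∪ { d }
  { a, b, d }  = { a, b } ∪ { a, d }
  { a, c, e }  = { a } ∪ { c, e }
  { b, d, f }  = { b } ∪ { d, f }
  { c, e, f }  = { f } ∪ { c, e }
  { a, b, c, e }  = ᶜ of { d, f }
  { a, c, e, f }  = { a, f } ∪ { c, e }
  (now 32)
After Pass 5 the family is unchanged; done.

σ(ℰ) = { {  }, { a }, { b }, { d }, { f }, { a, b }, { a, d }, { a, f }, { b, d }, { b, f }, { c, e }, { d, f }, { a, b, d }, { a, b, f }, { a, c, e }, { a, d, f }, { b, c, e }, { b, d, f }, { c, d, e }, { c, e, f }, { a, b, c, e }, { a, b, d, f }, { a, c, d, e }, { a, c, e, f }, { b, c, d, e }, { b, c, e, f }, { c, d, e, f }, { a, b, c, d, e }, { a, b, c, e, f }, { a, c, d, e, f }, { b, c, d, e, f }, Ω }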